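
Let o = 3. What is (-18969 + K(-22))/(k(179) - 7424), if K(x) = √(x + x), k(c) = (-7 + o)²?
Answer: 18969/7408 - I*√11/3704 ≈ 2.5606 - 0.00089542*I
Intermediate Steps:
k(c) = 16 (k(c) = (-7 + 3)² = (-4)² = 16)
K(x) = √2*√x (K(x) = √(2*x) = √2*√x)
(-18969 + K(-22))/(k(179) - 7424) = (-18969 + √2*√(-22))/(16 - 7424) = (-18969 + √2*(I*√22))/(-7408) = (-18969 + 2*I*√11)*(-1/7408) = 18969/7408 - I*√11/3704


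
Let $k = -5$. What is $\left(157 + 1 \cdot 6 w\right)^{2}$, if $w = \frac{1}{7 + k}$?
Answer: $25600$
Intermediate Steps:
$w = \frac{1}{2}$ ($w = \frac{1}{7 - 5} = \frac{1}{2} \approx 0.5$)
$\left(157 + 1 \cdot 6 w\right)^{2} = \left(157 + 1 \cdot 6 \cdot \frac{1}{2}\right)^{2} = \left(157 + 6 \cdot \frac{1}{2}\right)^{2} = \left(157 + 3\right)^{2} = 160^{2} = 25600$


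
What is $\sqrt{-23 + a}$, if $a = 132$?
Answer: $\sqrt{109} \approx 10.44$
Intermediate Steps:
$\sqrt{-23 + a} = \sqrt{-23 + 132} = \sqrt{109}$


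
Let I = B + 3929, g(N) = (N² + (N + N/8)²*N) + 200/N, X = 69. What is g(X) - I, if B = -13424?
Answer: 1899004097/4416 ≈ 4.3003e+5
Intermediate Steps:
g(N) = N² + 200/N + 81*N³/64 (g(N) = (N² + (N + N*(⅛))²*N) + 200/N = (N² + (N + N/8)²*N) + 200/N = (N² + (9*N/8)²*N) + 200/N = (N² + (81*N²/64)*N) + 200/N = (N² + 81*N³/64) + 200/N = N² + 200/N + 81*N³/64)
I = -9495 (I = -13424 + 3929 = -9495)
g(X) - I = (1/64)*(12800 + 69³*(64 + 81*69))/69 - 1*(-9495) = (1/64)*(1/69)*(12800 + 328509*(64 + 5589)) + 9495 = (1/64)*(1/69)*(12800 + 328509*5653) + 9495 = (1/64)*(1/69)*(12800 + 1857061377) + 9495 = (1/64)*(1/69)*1857074177 + 9495 = 1857074177/4416 + 9495 = 1899004097/4416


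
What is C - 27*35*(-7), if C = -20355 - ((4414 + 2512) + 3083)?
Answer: -23749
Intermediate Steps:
C = -30364 (C = -20355 - (6926 + 3083) = -20355 - 1*10009 = -20355 - 10009 = -30364)
C - 27*35*(-7) = -30364 - 27*35*(-7) = -30364 - 945*(-7) = -30364 - 1*(-6615) = -30364 + 6615 = -23749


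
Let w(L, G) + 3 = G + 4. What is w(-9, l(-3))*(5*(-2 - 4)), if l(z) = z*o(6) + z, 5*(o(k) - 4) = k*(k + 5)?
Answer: 1608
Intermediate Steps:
o(k) = 4 + k*(5 + k)/5 (o(k) = 4 + (k*(k + 5))/5 = 4 + (k*(5 + k))/5 = 4 + k*(5 + k)/5)
l(z) = 91*z/5 (l(z) = z*(4 + 6 + (1/5)*6**2) + z = z*(4 + 6 + (1/5)*36) + z = z*(4 + 6 + 36/5) + z = z*(86/5) + z = 86*z/5 + z = 91*z/5)
w(L, G) = 1 + G (w(L, G) = -3 + (G + 4) = -3 + (4 + G) = 1 + G)
w(-9, l(-3))*(5*(-2 - 4)) = (1 + (91/5)*(-3))*(5*(-2 - 4)) = (1 - 273/5)*(5*(-6)) = -268/5*(-30) = 1608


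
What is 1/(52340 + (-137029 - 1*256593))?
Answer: -1/341282 ≈ -2.9301e-6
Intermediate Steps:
1/(52340 + (-137029 - 1*256593)) = 1/(52340 + (-137029 - 256593)) = 1/(52340 - 393622) = 1/(-341282) = -1/341282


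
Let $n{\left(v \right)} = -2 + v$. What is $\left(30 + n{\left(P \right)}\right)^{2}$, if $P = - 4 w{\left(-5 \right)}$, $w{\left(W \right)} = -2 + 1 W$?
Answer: $3136$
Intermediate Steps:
$w{\left(W \right)} = -2 + W$
$P = 28$ ($P = - 4 \left(-2 - 5\right) = \left(-4\right) \left(-7\right) = 28$)
$\left(30 + n{\left(P \right)}\right)^{2} = \left(30 + \left(-2 + 28\right)\right)^{2} = \left(30 + 26\right)^{2} = 56^{2} = 3136$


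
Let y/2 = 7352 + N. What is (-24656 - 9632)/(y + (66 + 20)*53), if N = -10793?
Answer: 8572/581 ≈ 14.754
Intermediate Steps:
y = -6882 (y = 2*(7352 - 10793) = 2*(-3441) = -6882)
(-24656 - 9632)/(y + (66 + 20)*53) = (-24656 - 9632)/(-6882 + (66 + 20)*53) = -34288/(-6882 + 86*53) = -34288/(-6882 + 4558) = -34288/(-2324) = -34288*(-1/2324) = 8572/581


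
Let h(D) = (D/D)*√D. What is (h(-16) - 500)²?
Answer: 249984 - 4000*I ≈ 2.4998e+5 - 4000.0*I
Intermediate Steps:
h(D) = √D (h(D) = 1*√D = √D)
(h(-16) - 500)² = (√(-16) - 500)² = (4*I - 500)² = (-500 + 4*I)²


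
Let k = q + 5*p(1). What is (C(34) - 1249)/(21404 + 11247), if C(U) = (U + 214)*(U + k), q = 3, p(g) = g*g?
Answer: 89/317 ≈ 0.28076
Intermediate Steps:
p(g) = g²
k = 8 (k = 3 + 5*1² = 3 + 5*1 = 3 + 5 = 8)
C(U) = (8 + U)*(214 + U) (C(U) = (U + 214)*(U + 8) = (214 + U)*(8 + U) = (8 + U)*(214 + U))
(C(34) - 1249)/(21404 + 11247) = ((1712 + 34² + 222*34) - 1249)/(21404 + 11247) = ((1712 + 1156 + 7548) - 1249)/32651 = (10416 - 1249)*(1/32651) = 9167*(1/32651) = 89/317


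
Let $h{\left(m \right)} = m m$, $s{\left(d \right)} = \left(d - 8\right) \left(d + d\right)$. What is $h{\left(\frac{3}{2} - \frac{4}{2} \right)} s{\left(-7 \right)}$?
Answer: $\frac{105}{2} \approx 52.5$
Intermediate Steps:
$s{\left(d \right)} = 2 d \left(-8 + d\right)$ ($s{\left(d \right)} = \left(-8 + d\right) 2 d = 2 d \left(-8 + d\right)$)
$h{\left(m \right)} = m^{2}$
$h{\left(\frac{3}{2} - \frac{4}{2} \right)} s{\left(-7 \right)} = \left(\frac{3}{2} - \frac{4}{2}\right)^{2} \cdot 2 \left(-7\right) \left(-8 - 7\right) = \left(3 \cdot \frac{1}{2} - 2\right)^{2} \cdot 2 \left(-7\right) \left(-15\right) = \left(\frac{3}{2} - 2\right)^{2} \cdot 210 = \left(- \frac{1}{2}\right)^{2} \cdot 210 = \frac{1}{4} \cdot 210 = \frac{105}{2}$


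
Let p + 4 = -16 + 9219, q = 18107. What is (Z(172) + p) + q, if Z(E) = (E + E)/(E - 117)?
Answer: 1502174/55 ≈ 27312.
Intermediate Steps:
Z(E) = 2*E/(-117 + E) (Z(E) = (2*E)/(-117 + E) = 2*E/(-117 + E))
p = 9199 (p = -4 + (-16 + 9219) = -4 + 9203 = 9199)
(Z(172) + p) + q = (2*172/(-117 + 172) + 9199) + 18107 = (2*172/55 + 9199) + 18107 = (2*172*(1/55) + 9199) + 18107 = (344/55 + 9199) + 18107 = 506289/55 + 18107 = 1502174/55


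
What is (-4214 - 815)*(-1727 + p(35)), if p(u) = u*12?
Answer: 6572903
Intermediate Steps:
p(u) = 12*u
(-4214 - 815)*(-1727 + p(35)) = (-4214 - 815)*(-1727 + 12*35) = -5029*(-1727 + 420) = -5029*(-1307) = 6572903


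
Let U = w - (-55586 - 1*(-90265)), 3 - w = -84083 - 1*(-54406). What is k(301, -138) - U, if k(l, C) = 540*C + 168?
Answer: -69353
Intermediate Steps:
w = 29680 (w = 3 - (-84083 - 1*(-54406)) = 3 - (-84083 + 54406) = 3 - 1*(-29677) = 3 + 29677 = 29680)
k(l, C) = 168 + 540*C
U = -4999 (U = 29680 - (-55586 - 1*(-90265)) = 29680 - (-55586 + 90265) = 29680 - 1*34679 = 29680 - 34679 = -4999)
k(301, -138) - U = (168 + 540*(-138)) - 1*(-4999) = (168 - 74520) + 4999 = -74352 + 4999 = -69353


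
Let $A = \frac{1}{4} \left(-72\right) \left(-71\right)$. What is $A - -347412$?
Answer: $348690$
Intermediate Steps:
$A = 1278$ ($A = \frac{1}{4} \left(-72\right) \left(-71\right) = \left(-18\right) \left(-71\right) = 1278$)
$A - -347412 = 1278 - -347412 = 1278 + 347412 = 348690$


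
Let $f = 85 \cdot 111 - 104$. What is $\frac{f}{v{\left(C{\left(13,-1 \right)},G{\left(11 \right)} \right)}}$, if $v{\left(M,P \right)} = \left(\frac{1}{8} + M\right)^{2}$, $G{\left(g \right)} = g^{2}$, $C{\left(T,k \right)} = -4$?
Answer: $\frac{19264}{31} \approx 621.42$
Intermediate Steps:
$f = 9331$ ($f = 9435 - 104 = 9331$)
$v{\left(M,P \right)} = \left(\frac{1}{8} + M\right)^{2}$
$\frac{f}{v{\left(C{\left(13,-1 \right)},G{\left(11 \right)} \right)}} = \frac{9331}{\frac{1}{64} \left(1 + 8 \left(-4\right)\right)^{2}} = \frac{9331}{\frac{1}{64} \left(1 - 32\right)^{2}} = \frac{9331}{\frac{1}{64} \left(-31\right)^{2}} = \frac{9331}{\frac{1}{64} \cdot 961} = \frac{9331}{\frac{961}{64}} = 9331 \cdot \frac{64}{961} = \frac{19264}{31}$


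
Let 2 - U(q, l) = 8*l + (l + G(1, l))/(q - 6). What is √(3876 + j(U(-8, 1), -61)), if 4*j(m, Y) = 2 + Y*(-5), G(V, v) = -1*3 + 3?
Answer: √15811/2 ≈ 62.871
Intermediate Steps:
G(V, v) = 0 (G(V, v) = -3 + 3 = 0)
U(q, l) = 2 - 8*l - l/(-6 + q) (U(q, l) = 2 - (8*l + (l + 0)/(q - 6)) = 2 - (8*l + l/(-6 + q)) = 2 + (-8*l - l/(-6 + q)) = 2 - 8*l - l/(-6 + q))
j(m, Y) = ½ - 5*Y/4 (j(m, Y) = (2 + Y*(-5))/4 = (2 - 5*Y)/4 = ½ - 5*Y/4)
√(3876 + j(U(-8, 1), -61)) = √(3876 + (½ - 5/4*(-61))) = √(3876 + (½ + 305/4)) = √(3876 + 307/4) = √(15811/4) = √15811/2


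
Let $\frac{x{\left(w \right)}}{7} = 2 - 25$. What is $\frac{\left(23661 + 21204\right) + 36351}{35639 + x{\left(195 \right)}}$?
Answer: $\frac{1504}{657} \approx 2.2892$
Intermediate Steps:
$x{\left(w \right)} = -161$ ($x{\left(w \right)} = 7 \left(2 - 25\right) = 7 \left(-23\right) = -161$)
$\frac{\left(23661 + 21204\right) + 36351}{35639 + x{\left(195 \right)}} = \frac{\left(23661 + 21204\right) + 36351}{35639 - 161} = \frac{44865 + 36351}{35478} = 81216 \cdot \frac{1}{35478} = \frac{1504}{657}$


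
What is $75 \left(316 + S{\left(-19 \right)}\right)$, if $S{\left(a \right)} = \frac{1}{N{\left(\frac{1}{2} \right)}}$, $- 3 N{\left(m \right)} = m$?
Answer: $23250$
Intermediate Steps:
$N{\left(m \right)} = - \frac{m}{3}$
$S{\left(a \right)} = -6$ ($S{\left(a \right)} = \frac{1}{\left(- \frac{1}{3}\right) \frac{1}{2}} = \frac{1}{- \frac{1}{6}} = -6$)
$75 \left(316 + S{\left(-19 \right)}\right) = 75 \left(316 - 6\right) = 75 \cdot 310 = 23250$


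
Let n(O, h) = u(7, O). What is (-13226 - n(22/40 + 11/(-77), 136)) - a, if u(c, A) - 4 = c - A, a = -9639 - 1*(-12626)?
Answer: -2271303/140 ≈ -16224.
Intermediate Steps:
a = 2987 (a = -9639 + 12626 = 2987)
u(c, A) = 4 + c - A (u(c, A) = 4 + (c - A) = 4 + c - A)
n(O, h) = 11 - O (n(O, h) = 4 + 7 - O = 11 - O)
(-13226 - n(22/40 + 11/(-77), 136)) - a = (-13226 - (11 - (22/40 + 11/(-77)))) - 1*2987 = (-13226 - (11 - (22*(1/40) + 11*(-1/77)))) - 2987 = (-13226 - (11 - (11/20 - 1/7))) - 2987 = (-13226 - (11 - 1*57/140)) - 2987 = (-13226 - (11 - 57/140)) - 2987 = (-13226 - 1*1483/140) - 2987 = (-13226 - 1483/140) - 2987 = -1853123/140 - 2987 = -2271303/140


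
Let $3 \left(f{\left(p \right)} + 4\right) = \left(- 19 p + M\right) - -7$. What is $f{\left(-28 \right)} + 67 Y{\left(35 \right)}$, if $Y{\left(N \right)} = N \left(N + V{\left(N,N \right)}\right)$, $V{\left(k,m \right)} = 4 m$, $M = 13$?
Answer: $410555$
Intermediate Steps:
$f{\left(p \right)} = \frac{8}{3} - \frac{19 p}{3}$ ($f{\left(p \right)} = -4 + \frac{\left(- 19 p + 13\right) - -7}{3} = -4 + \frac{\left(13 - 19 p\right) + 7}{3} = -4 + \frac{20 - 19 p}{3} = -4 - \left(- \frac{20}{3} + \frac{19 p}{3}\right) = \frac{8}{3} - \frac{19 p}{3}$)
$Y{\left(N \right)} = 5 N^{2}$ ($Y{\left(N \right)} = N \left(N + 4 N\right) = N 5 N = 5 N^{2}$)
$f{\left(-28 \right)} + 67 Y{\left(35 \right)} = \left(\frac{8}{3} - - \frac{532}{3}\right) + 67 \cdot 5 \cdot 35^{2} = \left(\frac{8}{3} + \frac{532}{3}\right) + 67 \cdot 5 \cdot 1225 = 180 + 67 \cdot 6125 = 180 + 410375 = 410555$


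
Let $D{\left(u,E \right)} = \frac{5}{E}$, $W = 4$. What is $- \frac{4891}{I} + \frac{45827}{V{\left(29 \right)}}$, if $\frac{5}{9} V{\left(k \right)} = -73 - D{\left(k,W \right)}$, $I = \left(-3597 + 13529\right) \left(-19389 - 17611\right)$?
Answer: $- \frac{336813772286357}{982284732000} \approx -342.89$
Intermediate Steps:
$I = -367484000$ ($I = 9932 \left(-37000\right) = -367484000$)
$V{\left(k \right)} = - \frac{2673}{20}$ ($V{\left(k \right)} = \frac{9 \left(-73 - \frac{5}{4}\right)}{5} = \frac{9}{5} \left(- \frac{297}{4}\right) = - \frac{2673}{20}$)
$- \frac{4891}{I} + \frac{45827}{V{\left(29 \right)}} = - \frac{4891}{-367484000} + \frac{45827}{- \frac{2673}{20}} = \left(-4891\right) \left(- \frac{1}{367484000}\right) + 45827 \left(- \frac{20}{2673}\right) = \frac{4891}{367484000} - \frac{916540}{2673} = - \frac{336813772286357}{982284732000}$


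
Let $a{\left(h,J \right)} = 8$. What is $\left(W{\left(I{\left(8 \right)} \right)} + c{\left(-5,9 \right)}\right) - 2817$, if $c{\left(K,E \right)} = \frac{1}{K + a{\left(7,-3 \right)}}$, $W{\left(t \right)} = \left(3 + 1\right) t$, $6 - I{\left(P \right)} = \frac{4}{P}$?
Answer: $- \frac{8384}{3} \approx -2794.7$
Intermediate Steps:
$I{\left(P \right)} = 6 - \frac{4}{P}$
$W{\left(t \right)} = 4 t$
$c{\left(K,E \right)} = \frac{1}{8 + K}$ ($c{\left(K,E \right)} = \frac{1}{K + 8} = \frac{1}{8 + K}$)
$\left(W{\left(I{\left(8 \right)} \right)} + c{\left(-5,9 \right)}\right) - 2817 = \left(4 \left(6 - \frac{4}{8}\right) + \frac{1}{8 - 5}\right) - 2817 = \left(4 \left(6 - \frac{1}{2}\right) + \frac{1}{3}\right) - 2817 = \left(4 \cdot \frac{11}{2} + \frac{1}{3}\right) - 2817 = \left(22 + \frac{1}{3}\right) - 2817 = \frac{67}{3} - 2817 = - \frac{8384}{3}$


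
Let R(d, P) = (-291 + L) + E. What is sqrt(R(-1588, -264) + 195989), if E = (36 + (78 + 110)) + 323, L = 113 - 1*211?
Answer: 7*sqrt(4003) ≈ 442.88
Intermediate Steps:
L = -98 (L = 113 - 211 = -98)
E = 547 (E = (36 + 188) + 323 = 224 + 323 = 547)
R(d, P) = 158 (R(d, P) = (-291 - 98) + 547 = -389 + 547 = 158)
sqrt(R(-1588, -264) + 195989) = sqrt(158 + 195989) = sqrt(196147) = 7*sqrt(4003)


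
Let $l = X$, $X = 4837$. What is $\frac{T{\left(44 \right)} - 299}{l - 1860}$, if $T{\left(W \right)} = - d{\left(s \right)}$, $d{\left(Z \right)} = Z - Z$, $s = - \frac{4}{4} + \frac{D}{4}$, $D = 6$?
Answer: $- \frac{23}{229} \approx -0.10044$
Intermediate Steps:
$s = \frac{1}{2}$ ($s = - \frac{4}{4} + \frac{6}{4} = \left(-4\right) \frac{1}{4} + 6 \cdot \frac{1}{4} = -1 + \frac{3}{2} = \frac{1}{2} \approx 0.5$)
$d{\left(Z \right)} = 0$
$l = 4837$
$T{\left(W \right)} = 0$ ($T{\left(W \right)} = \left(-1\right) 0 = 0$)
$\frac{T{\left(44 \right)} - 299}{l - 1860} = \frac{0 - 299}{4837 - 1860} = - \frac{299}{2977} = \left(-299\right) \frac{1}{2977} = - \frac{23}{229}$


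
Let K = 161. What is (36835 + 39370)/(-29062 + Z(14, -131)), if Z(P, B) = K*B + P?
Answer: -76205/50139 ≈ -1.5199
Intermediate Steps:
Z(P, B) = P + 161*B (Z(P, B) = 161*B + P = P + 161*B)
(36835 + 39370)/(-29062 + Z(14, -131)) = (36835 + 39370)/(-29062 + (14 + 161*(-131))) = 76205/(-29062 + (14 - 21091)) = 76205/(-29062 - 21077) = 76205/(-50139) = 76205*(-1/50139) = -76205/50139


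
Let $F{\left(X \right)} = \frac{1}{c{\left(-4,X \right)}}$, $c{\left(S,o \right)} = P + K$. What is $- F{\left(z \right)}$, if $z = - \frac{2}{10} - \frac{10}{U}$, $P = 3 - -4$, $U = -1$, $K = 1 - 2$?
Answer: $- \frac{1}{6} \approx -0.16667$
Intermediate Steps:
$K = -1$ ($K = 1 - 2 = -1$)
$P = 7$ ($P = 3 + 4 = 7$)
$c{\left(S,o \right)} = 6$ ($c{\left(S,o \right)} = 7 - 1 = 6$)
$z = \frac{49}{5}$ ($z = - \frac{2}{10} - \frac{10}{-1} = \left(-2\right) \frac{1}{10} - -10 = - \frac{1}{5} + 10 = \frac{49}{5} \approx 9.8$)
$F{\left(X \right)} = \frac{1}{6}$
$- F{\left(z \right)} = \left(-1\right) \frac{1}{6} = - \frac{1}{6}$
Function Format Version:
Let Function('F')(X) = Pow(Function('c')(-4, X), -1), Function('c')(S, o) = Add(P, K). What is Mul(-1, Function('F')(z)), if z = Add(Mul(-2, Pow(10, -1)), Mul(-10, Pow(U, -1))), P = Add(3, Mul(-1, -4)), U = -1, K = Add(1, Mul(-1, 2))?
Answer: Rational(-1, 6) ≈ -0.16667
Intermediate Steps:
K = -1 (K = Add(1, -2) = -1)
P = 7 (P = Add(3, 4) = 7)
Function('c')(S, o) = 6 (Function('c')(S, o) = Add(7, -1) = 6)
z = Rational(49, 5) (z = Add(Mul(-2, Pow(10, -1)), Mul(-10, Pow(-1, -1))) = Add(Mul(-2, Rational(1, 10)), Mul(-10, -1)) = Add(Rational(-1, 5), 10) = Rational(49, 5) ≈ 9.8000)
Function('F')(X) = Rational(1, 6) (Function('F')(X) = Pow(6, -1) = Rational(1, 6))
Mul(-1, Function('F')(z)) = Mul(-1, Rational(1, 6)) = Rational(-1, 6)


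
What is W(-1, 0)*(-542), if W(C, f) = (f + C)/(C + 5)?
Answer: 271/2 ≈ 135.50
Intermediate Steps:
W(C, f) = (C + f)/(5 + C)
W(-1, 0)*(-542) = ((-1 + 0)/(5 - 1))*(-542) = (-1/4)*(-542) = ((¼)*(-1))*(-542) = -¼*(-542) = 271/2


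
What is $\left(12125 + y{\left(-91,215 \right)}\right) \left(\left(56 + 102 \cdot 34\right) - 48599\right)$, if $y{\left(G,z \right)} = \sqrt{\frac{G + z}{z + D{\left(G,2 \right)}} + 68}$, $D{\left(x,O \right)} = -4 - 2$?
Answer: $-546534375 - \frac{1442400 \sqrt{2926}}{209} \approx -5.4691 \cdot 10^{8}$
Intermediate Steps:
$D{\left(x,O \right)} = -6$ ($D{\left(x,O \right)} = -4 - 2 = -6$)
$y{\left(G,z \right)} = \sqrt{68 + \frac{G + z}{-6 + z}}$ ($y{\left(G,z \right)} = \sqrt{\frac{G + z}{z - 6} + 68} = \sqrt{\frac{G + z}{-6 + z} + 68} = \sqrt{68 + \frac{G + z}{-6 + z}}$)
$\left(12125 + y{\left(-91,215 \right)}\right) \left(\left(56 + 102 \cdot 34\right) - 48599\right) = \left(12125 + \sqrt{\frac{-408 - 91 + 69 \cdot 215}{-6 + 215}}\right) \left(\left(56 + 102 \cdot 34\right) - 48599\right) = \left(12125 + \sqrt{\frac{-408 - 91 + 14835}{209}}\right) \left(\left(56 + 3468\right) - 48599\right) = \left(12125 + \sqrt{\frac{1}{209} \cdot 14336}\right) \left(3524 - 48599\right) = \left(12125 + \sqrt{\frac{14336}{209}}\right) \left(-45075\right) = \left(12125 + \frac{32 \sqrt{2926}}{209}\right) \left(-45075\right) = -546534375 - \frac{1442400 \sqrt{2926}}{209}$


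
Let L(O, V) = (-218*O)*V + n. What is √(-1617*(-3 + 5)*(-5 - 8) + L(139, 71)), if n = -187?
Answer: I*√2109587 ≈ 1452.4*I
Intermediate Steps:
L(O, V) = -187 - 218*O*V (L(O, V) = (-218*O)*V - 187 = -218*O*V - 187 = -187 - 218*O*V)
√(-1617*(-3 + 5)*(-5 - 8) + L(139, 71)) = √(-1617*(-3 + 5)*(-5 - 8) + (-187 - 218*139*71)) = √(-3234*(-13) + (-187 - 2151442)) = √(-1617*(-26) - 2151629) = √(42042 - 2151629) = √(-2109587) = I*√2109587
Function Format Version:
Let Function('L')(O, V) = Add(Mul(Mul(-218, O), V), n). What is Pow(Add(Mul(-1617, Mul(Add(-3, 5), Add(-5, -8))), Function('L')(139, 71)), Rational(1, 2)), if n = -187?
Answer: Mul(I, Pow(2109587, Rational(1, 2))) ≈ Mul(1452.4, I)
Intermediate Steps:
Function('L')(O, V) = Add(-187, Mul(-218, O, V)) (Function('L')(O, V) = Add(Mul(Mul(-218, O), V), -187) = Add(Mul(-218, O, V), -187) = Add(-187, Mul(-218, O, V)))
Pow(Add(Mul(-1617, Mul(Add(-3, 5), Add(-5, -8))), Function('L')(139, 71)), Rational(1, 2)) = Pow(Add(Mul(-1617, Mul(Add(-3, 5), Add(-5, -8))), Add(-187, Mul(-218, 139, 71))), Rational(1, 2)) = Pow(Add(Mul(-1617, Mul(2, -13)), Add(-187, -2151442)), Rational(1, 2)) = Pow(Add(Mul(-1617, -26), -2151629), Rational(1, 2)) = Pow(Add(42042, -2151629), Rational(1, 2)) = Pow(-2109587, Rational(1, 2)) = Mul(I, Pow(2109587, Rational(1, 2)))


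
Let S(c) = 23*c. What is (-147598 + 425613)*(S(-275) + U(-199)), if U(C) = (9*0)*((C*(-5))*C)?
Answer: -1758444875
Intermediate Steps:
U(C) = 0 (U(C) = 0*((-5*C)*C) = 0*(-5*C²) = 0)
(-147598 + 425613)*(S(-275) + U(-199)) = (-147598 + 425613)*(23*(-275) + 0) = 278015*(-6325 + 0) = 278015*(-6325) = -1758444875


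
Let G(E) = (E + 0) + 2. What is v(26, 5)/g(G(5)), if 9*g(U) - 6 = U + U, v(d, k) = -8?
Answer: -18/5 ≈ -3.6000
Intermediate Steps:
G(E) = 2 + E (G(E) = E + 2 = 2 + E)
g(U) = 2/3 + 2*U/9 (g(U) = 2/3 + (U + U)/9 = 2/3 + (2*U)/9 = 2/3 + 2*U/9)
v(26, 5)/g(G(5)) = -8/(2/3 + 2*(2 + 5)/9) = -8/(2/3 + (2/9)*7) = -8/(2/3 + 14/9) = -8/20/9 = -8*9/20 = -18/5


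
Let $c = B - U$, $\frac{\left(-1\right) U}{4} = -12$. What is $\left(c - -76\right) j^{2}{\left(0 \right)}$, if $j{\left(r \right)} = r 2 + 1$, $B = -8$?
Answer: $20$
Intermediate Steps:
$U = 48$ ($U = \left(-4\right) \left(-12\right) = 48$)
$c = -56$ ($c = -8 - 48 = -56$)
$j{\left(r \right)} = 1 + 2 r$ ($j{\left(r \right)} = 2 r + 1 = 1 + 2 r$)
$\left(c - -76\right) j^{2}{\left(0 \right)} = \left(-56 - -76\right) \left(1 + 2 \cdot 0\right)^{2} = \left(-56 + 76\right) \left(1 + 0\right)^{2} = 20 \cdot 1^{2} = 20 \cdot 1 = 20$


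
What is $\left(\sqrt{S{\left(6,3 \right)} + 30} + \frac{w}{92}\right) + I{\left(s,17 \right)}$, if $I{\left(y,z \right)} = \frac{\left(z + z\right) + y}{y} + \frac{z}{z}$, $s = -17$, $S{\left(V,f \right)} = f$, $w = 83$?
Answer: $\frac{83}{92} + \sqrt{33} \approx 6.6467$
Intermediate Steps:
$I{\left(y,z \right)} = 1 + \frac{y + 2 z}{y}$ ($I{\left(y,z \right)} = \frac{2 z + y}{y} + 1 = \frac{y + 2 z}{y} + 1 = 1 + \frac{y + 2 z}{y}$)
$\left(\sqrt{S{\left(6,3 \right)} + 30} + \frac{w}{92}\right) + I{\left(s,17 \right)} = \left(\sqrt{3 + 30} + \frac{83}{92}\right) + \left(2 + 2 \cdot 17 \frac{1}{-17}\right) = \left(\sqrt{33} + 83 \cdot \frac{1}{92}\right) + \left(2 + 2 \cdot 17 \left(- \frac{1}{17}\right)\right) = \left(\sqrt{33} + \frac{83}{92}\right) + \left(2 - 2\right) = \left(\frac{83}{92} + \sqrt{33}\right) + 0 = \frac{83}{92} + \sqrt{33}$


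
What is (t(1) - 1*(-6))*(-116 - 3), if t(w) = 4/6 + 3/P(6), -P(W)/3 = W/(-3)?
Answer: -5117/6 ≈ -852.83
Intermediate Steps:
P(W) = W (P(W) = -3*W/(-3) = -3*W*(-1)/3 = -(-1)*W = W)
t(w) = 7/6 (t(w) = 4/6 + 3/6 = 4*(⅙) + 3*(⅙) = ⅔ + ½ = 7/6)
(t(1) - 1*(-6))*(-116 - 3) = (7/6 - 1*(-6))*(-116 - 3) = (7/6 + 6)*(-119) = (43/6)*(-119) = -5117/6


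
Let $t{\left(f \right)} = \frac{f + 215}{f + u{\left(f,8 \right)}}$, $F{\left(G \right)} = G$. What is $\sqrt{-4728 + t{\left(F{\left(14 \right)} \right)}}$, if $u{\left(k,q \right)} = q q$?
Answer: $\frac{i \sqrt{28747290}}{78} \approx 68.739 i$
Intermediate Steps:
$u{\left(k,q \right)} = q^{2}$
$t{\left(f \right)} = \frac{215 + f}{64 + f}$ ($t{\left(f \right)} = \frac{f + 215}{f + 8^{2}} = \frac{215 + f}{f + 64} = \frac{215 + f}{64 + f}$)
$\sqrt{-4728 + t{\left(F{\left(14 \right)} \right)}} = \sqrt{-4728 + \frac{215 + 14}{64 + 14}} = \sqrt{-4728 + \frac{1}{78} \cdot 229} = \sqrt{-4728 + \frac{229}{78}} = \sqrt{- \frac{368555}{78}} = \frac{i \sqrt{28747290}}{78}$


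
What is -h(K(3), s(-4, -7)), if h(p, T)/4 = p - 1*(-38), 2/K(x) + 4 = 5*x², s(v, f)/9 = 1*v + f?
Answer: -6240/41 ≈ -152.20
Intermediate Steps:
s(v, f) = 9*f + 9*v (s(v, f) = 9*(1*v + f) = 9*(v + f) = 9*(f + v) = 9*f + 9*v)
K(x) = 2/(-4 + 5*x²)
h(p, T) = 152 + 4*p (h(p, T) = 4*(p - 1*(-38)) = 4*(p + 38) = 4*(38 + p) = 152 + 4*p)
-h(K(3), s(-4, -7)) = -(152 + 4*(2/(-4 + 5*3²))) = -(152 + 4*(2/(-4 + 5*9))) = -(152 + 4*(2/(-4 + 45))) = -(152 + 4*(2/41)) = -(152 + 8/41) = -1*6240/41 = -6240/41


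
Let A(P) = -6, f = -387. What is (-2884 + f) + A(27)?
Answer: -3277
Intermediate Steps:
(-2884 + f) + A(27) = (-2884 - 387) - 6 = -3271 - 6 = -3277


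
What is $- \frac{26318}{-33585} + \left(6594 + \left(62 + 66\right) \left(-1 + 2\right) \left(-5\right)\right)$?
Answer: $\frac{199991408}{33585} \approx 5954.8$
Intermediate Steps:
$- \frac{26318}{-33585} + \left(6594 + \left(62 + 66\right) \left(-1 + 2\right) \left(-5\right)\right) = \left(-26318\right) \left(- \frac{1}{33585}\right) + \left(6594 + 128 \cdot 1 \left(-5\right)\right) = \frac{26318}{33585} + \left(6594 + 128 \left(-5\right)\right) = \frac{26318}{33585} + \left(6594 - 640\right) = \frac{26318}{33585} + 5954 = \frac{199991408}{33585}$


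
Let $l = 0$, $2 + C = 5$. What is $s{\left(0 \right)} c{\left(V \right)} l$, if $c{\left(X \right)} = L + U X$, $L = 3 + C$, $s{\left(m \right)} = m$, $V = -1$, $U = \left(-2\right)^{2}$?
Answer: $0$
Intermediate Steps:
$C = 3$ ($C = -2 + 5 = 3$)
$U = 4$
$L = 6$ ($L = 3 + 3 = 6$)
$c{\left(X \right)} = 6 + 4 X$
$s{\left(0 \right)} c{\left(V \right)} l = 0 \left(6 + 4 \left(-1\right)\right) 0 = 0 \left(6 - 4\right) 0 = 0 \cdot 2 \cdot 0 = 0 \cdot 0 = 0$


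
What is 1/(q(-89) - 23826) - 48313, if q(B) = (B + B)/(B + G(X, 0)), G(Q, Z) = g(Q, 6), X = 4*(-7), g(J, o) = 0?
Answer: -1151008913/23824 ≈ -48313.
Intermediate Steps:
X = -28
G(Q, Z) = 0
q(B) = 2 (q(B) = (B + B)/(B + 0) = (2*B)/B = 2)
1/(q(-89) - 23826) - 48313 = 1/(2 - 23826) - 48313 = 1/(-23824) - 48313 = -1/23824 - 48313 = -1151008913/23824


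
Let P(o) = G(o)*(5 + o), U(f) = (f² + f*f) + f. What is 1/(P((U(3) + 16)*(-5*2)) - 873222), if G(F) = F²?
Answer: -1/50841722 ≈ -1.9669e-8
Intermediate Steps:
U(f) = f + 2*f² (U(f) = (f² + f²) + f = 2*f² + f = f + 2*f²)
P(o) = o²*(5 + o)
1/(P((U(3) + 16)*(-5*2)) - 873222) = 1/(((3*(1 + 2*3) + 16)*(-5*2))²*(5 + (3*(1 + 2*3) + 16)*(-5*2)) - 873222) = 1/(((3*(1 + 6) + 16)*(-10))²*(5 + (3*(1 + 6) + 16)*(-10)) - 873222) = 1/(((3*7 + 16)*(-10))²*(5 + (3*7 + 16)*(-10)) - 873222) = 1/(((21 + 16)*(-10))²*(5 + (21 + 16)*(-10)) - 873222) = 1/((37*(-10))²*(5 + 37*(-10)) - 873222) = 1/((-370)²*(5 - 370) - 873222) = 1/(136900*(-365) - 873222) = 1/(-49968500 - 873222) = 1/(-50841722) = -1/50841722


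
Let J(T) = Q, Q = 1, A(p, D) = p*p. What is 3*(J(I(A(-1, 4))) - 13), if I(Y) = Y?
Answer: -36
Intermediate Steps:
A(p, D) = p**2
J(T) = 1
3*(J(I(A(-1, 4))) - 13) = 3*(1 - 13) = 3*(-12) = -36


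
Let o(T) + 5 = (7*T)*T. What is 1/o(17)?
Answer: 1/2018 ≈ 0.00049554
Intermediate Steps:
o(T) = -5 + 7*T**2 (o(T) = -5 + (7*T)*T = -5 + 7*T**2)
1/o(17) = 1/(-5 + 7*17**2) = 1/(-5 + 7*289) = 1/(-5 + 2023) = 1/2018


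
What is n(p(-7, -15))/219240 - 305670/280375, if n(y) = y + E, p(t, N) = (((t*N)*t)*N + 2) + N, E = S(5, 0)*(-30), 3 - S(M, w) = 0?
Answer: -1279056701/1229388300 ≈ -1.0404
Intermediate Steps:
S(M, w) = 3 (S(M, w) = 3 - 1*0 = 3 + 0 = 3)
E = -90 (E = 3*(-30) = -90)
p(t, N) = 2 + N + N**2*t**2 (p(t, N) = (((N*t)*t)*N + 2) + N = ((N*t**2)*N + 2) + N = (N**2*t**2 + 2) + N = (2 + N**2*t**2) + N = 2 + N + N**2*t**2)
n(y) = -90 + y (n(y) = y - 90 = -90 + y)
n(p(-7, -15))/219240 - 305670/280375 = (-90 + (2 - 15 + (-15)**2*(-7)**2))/219240 - 305670/280375 = (-90 + (2 - 15 + 225*49))*(1/219240) - 305670*1/280375 = (-90 + (2 - 15 + 11025))*(1/219240) - 61134/56075 = (-90 + 11012)*(1/219240) - 61134/56075 = 10922*(1/219240) - 61134/56075 = 5461/109620 - 61134/56075 = -1279056701/1229388300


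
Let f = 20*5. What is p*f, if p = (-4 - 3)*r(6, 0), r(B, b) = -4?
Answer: 2800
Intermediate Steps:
p = 28 (p = (-4 - 3)*(-4) = -7*(-4) = 28)
f = 100
p*f = 28*100 = 2800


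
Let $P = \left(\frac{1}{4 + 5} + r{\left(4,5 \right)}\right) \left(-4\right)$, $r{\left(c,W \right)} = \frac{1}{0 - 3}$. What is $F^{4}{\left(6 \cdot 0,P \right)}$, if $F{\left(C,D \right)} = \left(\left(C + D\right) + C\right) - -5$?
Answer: $\frac{7890481}{6561} \approx 1202.6$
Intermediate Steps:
$r{\left(c,W \right)} = - \frac{1}{3}$ ($r{\left(c,W \right)} = \frac{1}{-3} = - \frac{1}{3}$)
$P = \frac{8}{9}$ ($P = \left(\frac{1}{4 + 5} - \frac{1}{3}\right) \left(-4\right) = \left(\frac{1}{9} - \frac{1}{3}\right) \left(-4\right) = \left(- \frac{2}{9}\right) \left(-4\right) = \frac{8}{9} \approx 0.88889$)
$F{\left(C,D \right)} = 5 + D + 2 C$ ($F{\left(C,D \right)} = \left(D + 2 C\right) + 5 = 5 + D + 2 C$)
$F^{4}{\left(6 \cdot 0,P \right)} = \left(5 + \frac{8}{9} + 2 \cdot 6 \cdot 0\right)^{4} = \left(5 + \frac{8}{9} + 2 \cdot 0\right)^{4} = \left(5 + \frac{8}{9} + 0\right)^{4} = \left(\frac{53}{9}\right)^{4} = \frac{7890481}{6561}$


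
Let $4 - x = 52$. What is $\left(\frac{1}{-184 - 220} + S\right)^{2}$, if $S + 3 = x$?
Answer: $\frac{424566025}{163216} \approx 2601.3$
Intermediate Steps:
$x = -48$ ($x = 4 - 52 = -48$)
$S = -51$ ($S = -3 - 48 = -51$)
$\left(\frac{1}{-184 - 220} + S\right)^{2} = \left(\frac{1}{-184 - 220} - 51\right)^{2} = \left(\frac{1}{-404} - 51\right)^{2} = \left(- \frac{1}{404} - 51\right)^{2} = \left(- \frac{20605}{404}\right)^{2} = \frac{424566025}{163216}$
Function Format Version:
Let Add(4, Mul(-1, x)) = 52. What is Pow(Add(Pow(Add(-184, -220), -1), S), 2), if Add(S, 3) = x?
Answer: Rational(424566025, 163216) ≈ 2601.3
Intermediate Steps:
x = -48 (x = Add(4, Mul(-1, 52)) = Add(4, -52) = -48)
S = -51 (S = Add(-3, -48) = -51)
Pow(Add(Pow(Add(-184, -220), -1), S), 2) = Pow(Add(Pow(Add(-184, -220), -1), -51), 2) = Pow(Add(Pow(-404, -1), -51), 2) = Pow(Add(Rational(-1, 404), -51), 2) = Pow(Rational(-20605, 404), 2) = Rational(424566025, 163216)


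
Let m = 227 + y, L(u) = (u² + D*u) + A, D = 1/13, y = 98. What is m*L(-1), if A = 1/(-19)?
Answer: 5375/19 ≈ 282.89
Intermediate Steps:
D = 1/13 (D = 1*(1/13) = 1/13 ≈ 0.076923)
A = -1/19 ≈ -0.052632
L(u) = -1/19 + u² + u/13 (L(u) = (u² + u/13) - 1/19 = -1/19 + u² + u/13)
m = 325 (m = 227 + 98 = 325)
m*L(-1) = 325*(-1/19 + (-1)² + (1/13)*(-1)) = 325*(-1/19 + 1 - 1/13) = 325*(215/247) = 5375/19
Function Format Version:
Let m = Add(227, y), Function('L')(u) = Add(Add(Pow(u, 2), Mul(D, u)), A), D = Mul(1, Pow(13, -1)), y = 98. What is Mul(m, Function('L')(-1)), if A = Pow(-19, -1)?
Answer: Rational(5375, 19) ≈ 282.89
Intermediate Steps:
D = Rational(1, 13) (D = Mul(1, Rational(1, 13)) = Rational(1, 13) ≈ 0.076923)
A = Rational(-1, 19) ≈ -0.052632
Function('L')(u) = Add(Rational(-1, 19), Pow(u, 2), Mul(Rational(1, 13), u)) (Function('L')(u) = Add(Add(Pow(u, 2), Mul(Rational(1, 13), u)), Rational(-1, 19)) = Add(Rational(-1, 19), Pow(u, 2), Mul(Rational(1, 13), u)))
m = 325 (m = Add(227, 98) = 325)
Mul(m, Function('L')(-1)) = Mul(325, Add(Rational(-1, 19), Pow(-1, 2), Mul(Rational(1, 13), -1))) = Mul(325, Add(Rational(-1, 19), 1, Rational(-1, 13))) = Mul(325, Rational(215, 247)) = Rational(5375, 19)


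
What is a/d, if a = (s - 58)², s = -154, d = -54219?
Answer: -848/1023 ≈ -0.82893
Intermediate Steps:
a = 44944 (a = (-154 - 58)² = (-212)² = 44944)
a/d = 44944/(-54219) = 44944*(-1/54219) = -848/1023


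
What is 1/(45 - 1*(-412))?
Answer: 1/457 ≈ 0.0021882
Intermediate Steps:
1/(45 - 1*(-412)) = 1/(45 + 412) = 1/457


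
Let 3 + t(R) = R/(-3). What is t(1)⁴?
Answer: 10000/81 ≈ 123.46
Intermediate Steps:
t(R) = -3 - R/3 (t(R) = -3 + R/(-3) = -3 + R*(-⅓) = -3 - R/3)
t(1)⁴ = (-3 - ⅓*1)⁴ = (-3 - ⅓)⁴ = (-10/3)⁴ = 10000/81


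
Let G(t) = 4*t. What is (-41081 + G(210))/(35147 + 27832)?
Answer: -40241/62979 ≈ -0.63896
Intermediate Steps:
(-41081 + G(210))/(35147 + 27832) = (-41081 + 4*210)/(35147 + 27832) = (-41081 + 840)/62979 = -40241*1/62979 = -40241/62979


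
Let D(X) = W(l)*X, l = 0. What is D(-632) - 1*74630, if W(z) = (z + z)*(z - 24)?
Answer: -74630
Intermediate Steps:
W(z) = 2*z*(-24 + z) (W(z) = (2*z)*(-24 + z) = 2*z*(-24 + z))
D(X) = 0 (D(X) = (2*0*(-24 + 0))*X = (2*0*(-24))*X = 0*X = 0)
D(-632) - 1*74630 = 0 - 1*74630 = 0 - 74630 = -74630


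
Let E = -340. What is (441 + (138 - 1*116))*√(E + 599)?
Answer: 463*√259 ≈ 7451.3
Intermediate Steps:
(441 + (138 - 1*116))*√(E + 599) = (441 + (138 - 1*116))*√(-340 + 599) = (441 + (138 - 116))*√259 = (441 + 22)*√259 = 463*√259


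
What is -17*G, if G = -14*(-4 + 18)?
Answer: 3332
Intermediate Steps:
G = -196 (G = -14*14 = -196)
-17*G = -17*(-196) = 3332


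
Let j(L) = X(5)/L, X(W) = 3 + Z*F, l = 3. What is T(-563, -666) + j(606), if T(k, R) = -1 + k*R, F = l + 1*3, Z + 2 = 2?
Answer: 75741315/202 ≈ 3.7496e+5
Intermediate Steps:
Z = 0 (Z = -2 + 2 = 0)
F = 6 (F = 3 + 1*3 = 3 + 3 = 6)
X(W) = 3 (X(W) = 3 + 0*6 = 3 + 0 = 3)
j(L) = 3/L
T(k, R) = -1 + R*k
T(-563, -666) + j(606) = (-1 - 666*(-563)) + 3/606 = (-1 + 374958) + 3*(1/606) = 374957 + 1/202 = 75741315/202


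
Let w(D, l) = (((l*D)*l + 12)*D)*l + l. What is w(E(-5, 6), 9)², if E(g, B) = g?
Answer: 313077636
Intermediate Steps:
w(D, l) = l + D*l*(12 + D*l²) (w(D, l) = (((D*l)*l + 12)*D)*l + l = ((D*l² + 12)*D)*l + l = ((12 + D*l²)*D)*l + l = (D*(12 + D*l²))*l + l = D*l*(12 + D*l²) + l = l + D*l*(12 + D*l²))
w(E(-5, 6), 9)² = (9*(1 + 12*(-5) + (-5)²*9²))² = (9*(1 - 60 + 25*81))² = (9*(1 - 60 + 2025))² = (9*1966)² = 17694² = 313077636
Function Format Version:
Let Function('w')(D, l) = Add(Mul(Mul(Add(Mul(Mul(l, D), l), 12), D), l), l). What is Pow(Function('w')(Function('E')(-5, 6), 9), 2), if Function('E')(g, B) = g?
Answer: 313077636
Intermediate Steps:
Function('w')(D, l) = Add(l, Mul(D, l, Add(12, Mul(D, Pow(l, 2))))) (Function('w')(D, l) = Add(Mul(Mul(Add(Mul(Mul(D, l), l), 12), D), l), l) = Add(Mul(Mul(Add(Mul(D, Pow(l, 2)), 12), D), l), l) = Add(Mul(Mul(Add(12, Mul(D, Pow(l, 2))), D), l), l) = Add(Mul(Mul(D, Add(12, Mul(D, Pow(l, 2)))), l), l) = Add(Mul(D, l, Add(12, Mul(D, Pow(l, 2)))), l) = Add(l, Mul(D, l, Add(12, Mul(D, Pow(l, 2))))))
Pow(Function('w')(Function('E')(-5, 6), 9), 2) = Pow(Mul(9, Add(1, Mul(12, -5), Mul(Pow(-5, 2), Pow(9, 2)))), 2) = Pow(Mul(9, Add(1, -60, Mul(25, 81))), 2) = Pow(Mul(9, Add(1, -60, 2025)), 2) = Pow(Mul(9, 1966), 2) = Pow(17694, 2) = 313077636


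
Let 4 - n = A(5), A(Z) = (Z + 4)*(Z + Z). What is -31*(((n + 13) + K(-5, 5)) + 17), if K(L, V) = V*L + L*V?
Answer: 3286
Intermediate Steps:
A(Z) = 2*Z*(4 + Z) (A(Z) = (4 + Z)*(2*Z) = 2*Z*(4 + Z))
n = -86 (n = 4 - 2*5*(4 + 5) = 4 - 2*5*9 = 4 - 1*90 = 4 - 90 = -86)
K(L, V) = 2*L*V (K(L, V) = L*V + L*V = 2*L*V)
-31*(((n + 13) + K(-5, 5)) + 17) = -31*(((-86 + 13) + 2*(-5)*5) + 17) = -31*((-73 - 50) + 17) = -31*(-123 + 17) = -31*(-106) = 3286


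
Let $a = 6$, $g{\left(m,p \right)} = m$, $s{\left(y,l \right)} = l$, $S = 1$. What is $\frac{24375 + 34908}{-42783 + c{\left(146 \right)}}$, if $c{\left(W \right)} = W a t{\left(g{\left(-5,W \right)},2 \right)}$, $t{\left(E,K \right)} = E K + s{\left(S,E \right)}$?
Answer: $- \frac{2823}{2663} \approx -1.0601$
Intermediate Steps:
$t{\left(E,K \right)} = E + E K$ ($t{\left(E,K \right)} = E K + E = E + E K$)
$c{\left(W \right)} = - 90 W$ ($c{\left(W \right)} = W 6 \left(- 5 \left(1 + 2\right)\right) = 6 W \left(\left(-5\right) 3\right) = 6 W \left(-15\right) = - 90 W$)
$\frac{24375 + 34908}{-42783 + c{\left(146 \right)}} = \frac{24375 + 34908}{-42783 - 13140} = \frac{59283}{-42783 - 13140} = \frac{59283}{-55923} = 59283 \left(- \frac{1}{55923}\right) = - \frac{2823}{2663}$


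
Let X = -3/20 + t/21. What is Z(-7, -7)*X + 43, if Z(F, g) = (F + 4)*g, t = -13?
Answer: 537/20 ≈ 26.850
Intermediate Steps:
Z(F, g) = g*(4 + F) (Z(F, g) = (4 + F)*g = g*(4 + F))
X = -323/420 (X = -3/20 - 13/21 = -323/420 ≈ -0.76905)
Z(-7, -7)*X + 43 = -7*(4 - 7)*(-323/420) + 43 = -7*(-3)*(-323/420) + 43 = 21*(-323/420) + 43 = -323/20 + 43 = 537/20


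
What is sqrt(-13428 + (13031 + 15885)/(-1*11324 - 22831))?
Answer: 4*I*sqrt(108788953845)/11385 ≈ 115.88*I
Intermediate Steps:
sqrt(-13428 + (13031 + 15885)/(-1*11324 - 22831)) = sqrt(-13428 + 28916/(-11324 - 22831)) = sqrt(-13428 + 28916/(-34155)) = sqrt(-13428 + 28916*(-1/34155)) = sqrt(-13428 - 28916/34155) = sqrt(-458662256/34155) = 4*I*sqrt(108788953845)/11385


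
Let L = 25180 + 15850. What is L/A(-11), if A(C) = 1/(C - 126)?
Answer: -5621110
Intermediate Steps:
A(C) = 1/(-126 + C)
L = 41030
L/A(-11) = 41030/(1/(-126 - 11)) = 41030/(1/(-137)) = 41030/(-1/137) = 41030*(-137) = -5621110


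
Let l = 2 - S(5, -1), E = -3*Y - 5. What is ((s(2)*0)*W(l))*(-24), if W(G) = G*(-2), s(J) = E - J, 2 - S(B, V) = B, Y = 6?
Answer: 0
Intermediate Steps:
S(B, V) = 2 - B
E = -23 (E = -3*6 - 5 = -18 - 5 = -23)
s(J) = -23 - J
l = 5 (l = 2 - (2 - 1*5) = 2 - (2 - 5) = 2 - 1*(-3) = 2 + 3 = 5)
W(G) = -2*G
((s(2)*0)*W(l))*(-24) = (((-23 - 1*2)*0)*(-2*5))*(-24) = (((-23 - 2)*0)*(-10))*(-24) = (-25*0*(-10))*(-24) = (0*(-10))*(-24) = 0*(-24) = 0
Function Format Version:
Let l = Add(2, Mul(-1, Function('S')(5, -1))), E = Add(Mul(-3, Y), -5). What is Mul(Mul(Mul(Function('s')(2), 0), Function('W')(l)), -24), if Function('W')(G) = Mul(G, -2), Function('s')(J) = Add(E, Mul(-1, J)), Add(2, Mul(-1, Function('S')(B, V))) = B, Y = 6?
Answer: 0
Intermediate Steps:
Function('S')(B, V) = Add(2, Mul(-1, B))
E = -23 (E = Add(Mul(-3, 6), -5) = Add(-18, -5) = -23)
Function('s')(J) = Add(-23, Mul(-1, J))
l = 5 (l = Add(2, Mul(-1, Add(2, Mul(-1, 5)))) = Add(2, Mul(-1, Add(2, -5))) = Add(2, Mul(-1, -3)) = Add(2, 3) = 5)
Function('W')(G) = Mul(-2, G)
Mul(Mul(Mul(Function('s')(2), 0), Function('W')(l)), -24) = Mul(Mul(Mul(Add(-23, Mul(-1, 2)), 0), Mul(-2, 5)), -24) = Mul(Mul(Mul(Add(-23, -2), 0), -10), -24) = Mul(Mul(Mul(-25, 0), -10), -24) = Mul(Mul(0, -10), -24) = Mul(0, -24) = 0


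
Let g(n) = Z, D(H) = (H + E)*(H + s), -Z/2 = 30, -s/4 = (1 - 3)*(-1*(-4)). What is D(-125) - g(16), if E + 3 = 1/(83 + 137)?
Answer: 2631987/220 ≈ 11964.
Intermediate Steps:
E = -659/220 (E = -3 + 1/(83 + 137) = -3 + 1/220 = -659/220 ≈ -2.9955)
s = 32 (s = -4*(1 - 3)*(-1*(-4)) = -(-8)*4 = -4*(-8) = 32)
Z = -60 (Z = -2*30 = -60)
D(H) = (32 + H)*(-659/220 + H) (D(H) = (H - 659/220)*(H + 32) = (-659/220 + H)*(32 + H) = (32 + H)*(-659/220 + H))
g(n) = -60
D(-125) - g(16) = (-5272/55 + (-125)² + (6381/220)*(-125)) - 1*(-60) = (-5272/55 + 15625 - 159525/44) + 60 = 2618787/220 + 60 = 2631987/220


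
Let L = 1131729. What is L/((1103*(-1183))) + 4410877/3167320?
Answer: 166998503561/317913410360 ≈ 0.52530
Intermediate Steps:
L/((1103*(-1183))) + 4410877/3167320 = 1131729/((1103*(-1183))) + 4410877/3167320 = 1131729/(-1304849) + 4410877*(1/3167320) = 1131729*(-1/1304849) + 4410877/3167320 = -1131729/1304849 + 4410877/3167320 = 166998503561/317913410360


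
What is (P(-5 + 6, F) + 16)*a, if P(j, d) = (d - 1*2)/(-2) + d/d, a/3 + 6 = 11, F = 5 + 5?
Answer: 195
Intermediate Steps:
F = 10
a = 15 (a = -18 + 3*11 = -18 + 33 = 15)
P(j, d) = 2 - d/2 (P(j, d) = (d - 2)*(-1/2) + 1 = (-2 + d)*(-1/2) + 1 = (1 - d/2) + 1 = 2 - d/2)
(P(-5 + 6, F) + 16)*a = ((2 - 1/2*10) + 16)*15 = ((2 - 5) + 16)*15 = (-3 + 16)*15 = 13*15 = 195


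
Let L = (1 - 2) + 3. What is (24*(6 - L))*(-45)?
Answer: -4320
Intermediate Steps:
L = 2 (L = -1 + 3 = 2)
(24*(6 - L))*(-45) = (24*(6 - 1*2))*(-45) = (24*(6 - 2))*(-45) = (24*4)*(-45) = 96*(-45) = -4320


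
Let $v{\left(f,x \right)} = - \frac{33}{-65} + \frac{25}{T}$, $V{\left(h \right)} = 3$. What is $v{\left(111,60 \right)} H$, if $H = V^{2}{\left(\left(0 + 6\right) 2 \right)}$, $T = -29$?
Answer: $- \frac{6012}{1885} \approx -3.1894$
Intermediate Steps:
$v{\left(f,x \right)} = - \frac{668}{1885}$ ($v{\left(f,x \right)} = - \frac{33}{-65} + \frac{25}{-29} = \left(-33\right) \left(- \frac{1}{65}\right) + 25 \left(- \frac{1}{29}\right) = \frac{33}{65} - \frac{25}{29} = - \frac{668}{1885}$)
$H = 9$ ($H = 3^{2} = 9$)
$v{\left(111,60 \right)} H = \left(- \frac{668}{1885}\right) 9 = - \frac{6012}{1885}$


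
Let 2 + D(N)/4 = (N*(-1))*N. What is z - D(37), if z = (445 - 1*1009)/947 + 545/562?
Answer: 2918860723/532214 ≈ 5484.4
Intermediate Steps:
D(N) = -8 - 4*N² (D(N) = -8 + 4*((N*(-1))*N) = -8 + 4*((-N)*N) = -8 + 4*(-N²) = -8 - 4*N²)
z = 199147/532214 (z = (445 - 1009)*(1/947) + 545*(1/562) = -564*1/947 + 545/562 = -564/947 + 545/562 = 199147/532214 ≈ 0.37419)
z - D(37) = 199147/532214 - (-8 - 4*37²) = 199147/532214 - (-8 - 4*1369) = 199147/532214 - (-8 - 5476) = 199147/532214 - 1*(-5484) = 199147/532214 + 5484 = 2918860723/532214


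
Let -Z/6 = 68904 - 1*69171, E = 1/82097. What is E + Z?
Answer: 131519395/82097 ≈ 1602.0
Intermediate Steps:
E = 1/82097 ≈ 1.2181e-5
Z = 1602 (Z = -6*(68904 - 1*69171) = -6*(68904 - 69171) = -6*(-267) = 1602)
E + Z = 1/82097 + 1602 = 131519395/82097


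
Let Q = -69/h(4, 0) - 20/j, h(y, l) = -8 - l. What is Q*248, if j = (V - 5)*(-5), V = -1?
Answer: 5921/3 ≈ 1973.7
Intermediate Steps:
j = 30 (j = (-1 - 5)*(-5) = -6*(-5) = 30)
Q = 191/24 (Q = -69/(-8 - 1*0) - 20/30 = -69/(-8 + 0) - 20*1/30 = -69/(-8) - 2/3 = -69*(-1/8) - 2/3 = 69/8 - 2/3 = 191/24 ≈ 7.9583)
Q*248 = (191/24)*248 = 5921/3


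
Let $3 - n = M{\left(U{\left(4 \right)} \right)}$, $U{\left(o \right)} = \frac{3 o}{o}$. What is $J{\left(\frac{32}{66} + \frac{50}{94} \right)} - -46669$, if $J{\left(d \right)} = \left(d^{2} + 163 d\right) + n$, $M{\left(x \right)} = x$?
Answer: $\frac{112668166099}{2405601} \approx 46836.0$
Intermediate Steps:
$U{\left(o \right)} = 3$
$n = 0$ ($n = 3 - 3 = 0$)
$J{\left(d \right)} = d^{2} + 163 d$ ($J{\left(d \right)} = \left(d^{2} + 163 d\right) + 0 = d^{2} + 163 d$)
$J{\left(\frac{32}{66} + \frac{50}{94} \right)} - -46669 = \left(\frac{32}{66} + \frac{50}{94}\right) \left(163 + \left(\frac{32}{66} + \frac{50}{94}\right)\right) - -46669 = \left(32 \cdot \frac{1}{66} + 50 \cdot \frac{1}{94}\right) \left(163 + \left(32 \cdot \frac{1}{66} + 50 \cdot \frac{1}{94}\right)\right) + 46669 = \left(\frac{16}{33} + \frac{25}{47}\right) \left(163 + \left(\frac{16}{33} + \frac{25}{47}\right)\right) + 46669 = \frac{1577 \left(163 + \frac{1577}{1551}\right)}{1551} + 46669 = \frac{1577}{1551} \cdot \frac{254390}{1551} + 46669 = \frac{401173030}{2405601} + 46669 = \frac{112668166099}{2405601}$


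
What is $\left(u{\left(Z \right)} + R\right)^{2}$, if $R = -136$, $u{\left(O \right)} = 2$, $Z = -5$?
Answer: $17956$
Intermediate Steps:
$\left(u{\left(Z \right)} + R\right)^{2} = \left(2 - 136\right)^{2} = \left(-134\right)^{2} = 17956$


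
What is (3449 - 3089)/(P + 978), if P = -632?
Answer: 180/173 ≈ 1.0405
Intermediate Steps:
(3449 - 3089)/(P + 978) = (3449 - 3089)/(-632 + 978) = 360/346 = 360*(1/346) = 180/173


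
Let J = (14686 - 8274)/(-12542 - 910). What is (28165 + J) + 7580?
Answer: 120208832/3363 ≈ 35745.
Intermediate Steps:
J = -1603/3363 (J = 6412/(-13452) = 6412*(-1/13452) = -1603/3363 ≈ -0.47666)
(28165 + J) + 7580 = (28165 - 1603/3363) + 7580 = 94717292/3363 + 7580 = 120208832/3363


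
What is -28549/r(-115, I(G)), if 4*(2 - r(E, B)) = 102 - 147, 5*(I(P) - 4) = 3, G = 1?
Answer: -114196/53 ≈ -2154.6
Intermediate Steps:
I(P) = 23/5 (I(P) = 4 + (⅕)*3 = 4 + ⅗ = 23/5)
r(E, B) = 53/4 (r(E, B) = 2 - (102 - 147)/4 = 2 - ¼*(-45) = 2 + 45/4 = 53/4)
-28549/r(-115, I(G)) = -28549/53/4 = -28549*4/53 = -114196/53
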